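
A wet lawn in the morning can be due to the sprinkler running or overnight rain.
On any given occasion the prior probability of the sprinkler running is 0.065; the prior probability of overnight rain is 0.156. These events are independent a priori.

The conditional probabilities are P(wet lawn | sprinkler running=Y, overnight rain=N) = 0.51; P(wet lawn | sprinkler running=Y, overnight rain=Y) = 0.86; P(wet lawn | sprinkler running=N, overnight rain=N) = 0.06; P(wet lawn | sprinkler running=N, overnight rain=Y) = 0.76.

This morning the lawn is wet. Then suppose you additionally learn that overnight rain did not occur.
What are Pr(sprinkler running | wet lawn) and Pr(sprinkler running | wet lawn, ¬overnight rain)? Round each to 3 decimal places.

Pr(sprinkler running | wet lawn) ≈ 0.188; Pr(sprinkler running | wet lawn, ¬overnight rain) ≈ 0.371

By total probability over the 4 (sprinkler running, overnight rain) configurations:
  P(wet lawn) = 0.06·0.935·0.844 + 0.76·0.935·0.156 + 0.51·0.065·0.844 + 0.86·0.065·0.156
        = 0.047348 + 0.110854 + 0.027979 + 0.008720 = 0.194901
The terms with sprinkler running present sum to 0.036699, so
  P(sprinkler running | wet lawn) = 0.036699 / 0.194901 ≈ 0.188

With the extra evidence:
Weight on sprinkler running=true, given the evidence: 0.51·0.065 = 0.033150
Denominator P(wet lawn | ¬overnight rain): 0.06·0.935 + 0.51·0.065 = 0.089250
P(sprinkler running | wet lawn, ¬overnight rain) = 0.033150/0.089250 ≈ 0.371
With overnight rain excluded, sprinkler running must carry more of the explanatory weight for the wet lawn.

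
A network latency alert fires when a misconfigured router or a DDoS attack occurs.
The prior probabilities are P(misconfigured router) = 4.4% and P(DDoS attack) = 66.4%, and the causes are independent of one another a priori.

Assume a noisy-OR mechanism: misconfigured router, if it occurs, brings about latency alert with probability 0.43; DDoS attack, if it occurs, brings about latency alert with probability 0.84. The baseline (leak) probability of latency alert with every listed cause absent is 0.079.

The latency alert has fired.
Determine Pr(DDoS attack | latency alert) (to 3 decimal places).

Under noisy-OR, P(latency alert | causes) = 1 − (1−0.079)·∏(1−qᵢ) over the active causes.
Enumerate the 4 (misconfigured router, DDoS attack) configurations and weight by the priors:
  P(latency alert) = 0.079*0.956*0.336 + 0.85264*0.956*0.664 + 0.47503*0.044*0.336 + 0.916005*0.044*0.664
        = 0.025376 + 0.541242 + 0.007023 + 0.026762 = 0.600403
Configurations with DDoS attack contribute 0.568004, so
  P(DDoS attack | latency alert) = 0.568004 / 0.600403 ≈ 0.946

Pr(DDoS attack | latency alert) ≈ 0.946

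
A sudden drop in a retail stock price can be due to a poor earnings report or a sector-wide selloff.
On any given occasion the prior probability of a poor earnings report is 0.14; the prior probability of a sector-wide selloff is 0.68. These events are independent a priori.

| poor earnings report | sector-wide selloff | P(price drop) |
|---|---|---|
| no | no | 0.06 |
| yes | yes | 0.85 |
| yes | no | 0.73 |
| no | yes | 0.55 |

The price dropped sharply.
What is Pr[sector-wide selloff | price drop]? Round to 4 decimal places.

Sum P(price drop|·) weighted by the priors over the 4 (poor earnings report, sector-wide selloff) configurations:
  P(price drop) = 0.06*0.86*0.32 + 0.55*0.86*0.68 + 0.73*0.14*0.32 + 0.85*0.14*0.68
        = 0.016512 + 0.321640 + 0.032704 + 0.080920 = 0.451776
The terms with sector-wide selloff present sum to 0.402560, so
  P(sector-wide selloff | price drop) = 0.402560 / 0.451776 ≈ 0.8911

Pr[sector-wide selloff | price drop] ≈ 0.8911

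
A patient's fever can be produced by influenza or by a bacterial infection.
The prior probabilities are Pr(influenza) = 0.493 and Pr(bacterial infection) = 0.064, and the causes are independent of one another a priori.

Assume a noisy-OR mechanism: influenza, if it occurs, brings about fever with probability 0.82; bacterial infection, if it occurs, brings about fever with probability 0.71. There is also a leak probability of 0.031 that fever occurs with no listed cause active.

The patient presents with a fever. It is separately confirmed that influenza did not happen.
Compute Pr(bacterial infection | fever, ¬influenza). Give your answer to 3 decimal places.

Under noisy-OR, P(fever | causes) = 1 − (1−0.031)·∏(1−qᵢ) over the active causes.
P(fever | ¬influenza) = 0.031×0.936 + 0.71899×0.064 = 0.029016 + 0.046015 = 0.075031
Restricting to configurations with bacterial infection present: 0.71899×0.064 = 0.046015.
P(bacterial infection | fever, ¬influenza) = 0.046015 / 0.075031 ≈ 0.613

Pr(bacterial infection | fever, ¬influenza) ≈ 0.613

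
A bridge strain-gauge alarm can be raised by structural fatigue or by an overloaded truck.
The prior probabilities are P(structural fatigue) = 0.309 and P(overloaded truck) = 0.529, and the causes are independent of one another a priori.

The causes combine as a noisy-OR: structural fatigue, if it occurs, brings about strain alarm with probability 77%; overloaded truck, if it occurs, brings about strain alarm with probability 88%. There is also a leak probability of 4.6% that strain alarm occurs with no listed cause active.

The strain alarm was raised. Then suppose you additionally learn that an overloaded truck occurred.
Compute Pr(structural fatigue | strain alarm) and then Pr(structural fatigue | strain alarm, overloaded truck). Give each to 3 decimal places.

Pr(structural fatigue | strain alarm) ≈ 0.446; Pr(structural fatigue | strain alarm, overloaded truck) ≈ 0.330

Under noisy-OR, P(strain alarm | causes) = 1 − (1−0.046)·∏(1−qᵢ) over the active causes.
P(strain alarm) = 0.046*0.691*0.471 + 0.88552*0.691*0.529 + 0.78058*0.309*0.471 + 0.97367*0.309*0.529 = 0.014971 + 0.323692 + 0.113605 + 0.159157 = 0.611425
Restricting to configurations with structural fatigue present: 0.113605 + 0.159157 = 0.272762.
So P(structural fatigue | strain alarm) = 0.272762/0.611425 ≈ 0.446.

Now also conditioning on overloaded truck=true:
For the numerator, keep only structural fatigue=true terms: 0.97367*0.309 = 0.300864
Normalizer over all consistent configurations: 0.88552*0.691 + 0.97367*0.309 = 0.912758
Posterior = 0.300864 / 0.912758 ≈ 0.330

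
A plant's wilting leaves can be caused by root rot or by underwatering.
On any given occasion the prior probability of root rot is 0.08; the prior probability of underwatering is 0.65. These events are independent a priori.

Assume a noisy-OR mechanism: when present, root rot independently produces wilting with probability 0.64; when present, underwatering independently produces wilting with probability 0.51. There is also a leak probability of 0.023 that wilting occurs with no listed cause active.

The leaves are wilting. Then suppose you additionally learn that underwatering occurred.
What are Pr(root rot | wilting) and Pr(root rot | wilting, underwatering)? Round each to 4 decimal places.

Under noisy-OR, P(wilting | causes) = 1 − (1−0.023)·∏(1−qᵢ) over the active causes.
Weight on root rot=true, given the evidence: 0.018152 + 0.043038 = 0.061190
Denominator P(wilting): 0.023×0.92×0.35 + 0.52127×0.92×0.65 + 0.64828×0.08×0.35 + 0.827657×0.08×0.65 = 0.380315
Posterior = 0.061190 / 0.380315 ≈ 0.1609

With the extra evidence:
Sum P(wilting|·) weighted by the priors over both values of root rot:
  P(wilting | underwatering) = 0.52127×0.92 + 0.827657×0.08
        = 0.479568 + 0.066213 = 0.545781
Keeping only the root rot-present terms gives 0.066213, so
  P(root rot | wilting, underwatering) = 0.066213 / 0.545781 ≈ 0.1213
Conditioning on underwatering lowers the posterior on root rot: the classic explaining-away effect in a common-effect structure.

Pr(root rot | wilting) ≈ 0.1609; Pr(root rot | wilting, underwatering) ≈ 0.1213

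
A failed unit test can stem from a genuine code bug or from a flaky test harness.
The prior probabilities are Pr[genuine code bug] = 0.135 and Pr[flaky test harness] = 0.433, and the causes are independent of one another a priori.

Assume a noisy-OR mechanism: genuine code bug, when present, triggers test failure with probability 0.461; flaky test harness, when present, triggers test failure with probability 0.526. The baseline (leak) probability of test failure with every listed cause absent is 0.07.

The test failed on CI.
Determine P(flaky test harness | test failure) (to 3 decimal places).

Under noisy-OR, P(test failure | causes) = 1 − (1−0.07)·∏(1−qᵢ) over the active causes.
Sum P(test failure|·) weighted by the priors over the 4 (genuine code bug, flaky test harness) configurations:
  P(test failure) = 0.07×0.865×0.567 + 0.55918×0.865×0.433 + 0.49873×0.135×0.567 + 0.762398×0.135×0.433
        = 0.034332 + 0.209438 + 0.038175 + 0.044566 = 0.326511
Keeping only the flaky test harness-present terms gives 0.254004, so
  P(flaky test harness | test failure) = 0.254004 / 0.326511 ≈ 0.778

P(flaky test harness | test failure) ≈ 0.778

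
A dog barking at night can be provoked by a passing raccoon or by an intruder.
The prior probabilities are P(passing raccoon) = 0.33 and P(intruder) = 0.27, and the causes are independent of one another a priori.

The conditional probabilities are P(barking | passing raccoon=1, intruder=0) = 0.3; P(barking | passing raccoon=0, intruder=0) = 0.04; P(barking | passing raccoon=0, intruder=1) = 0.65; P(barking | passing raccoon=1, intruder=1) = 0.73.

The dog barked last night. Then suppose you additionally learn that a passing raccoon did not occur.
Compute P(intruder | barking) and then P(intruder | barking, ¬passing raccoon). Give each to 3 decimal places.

P(barking) = 0.04×0.67×0.73 + 0.65×0.67×0.27 + 0.3×0.33×0.73 + 0.73×0.33×0.27 = 0.019564 + 0.117585 + 0.072270 + 0.065043 = 0.274462
Of this, 0.182628 comes from 0.117585 + 0.065043 (the intruder=true cases).
P(intruder | barking) = 0.182628 / 0.274462 ≈ 0.665

Now condition on the additional information:
Enumerate both values of intruder and weight by the priors:
  P(barking | ¬passing raccoon) = 0.04×0.73 + 0.65×0.27
        = 0.029200 + 0.175500 = 0.204700
Keeping only the intruder-present terms gives 0.175500, so
  P(intruder | barking, ¬passing raccoon) = 0.175500 / 0.204700 ≈ 0.857
With passing raccoon excluded, intruder must carry more of the explanatory weight for the barking.

P(intruder | barking) ≈ 0.665; P(intruder | barking, ¬passing raccoon) ≈ 0.857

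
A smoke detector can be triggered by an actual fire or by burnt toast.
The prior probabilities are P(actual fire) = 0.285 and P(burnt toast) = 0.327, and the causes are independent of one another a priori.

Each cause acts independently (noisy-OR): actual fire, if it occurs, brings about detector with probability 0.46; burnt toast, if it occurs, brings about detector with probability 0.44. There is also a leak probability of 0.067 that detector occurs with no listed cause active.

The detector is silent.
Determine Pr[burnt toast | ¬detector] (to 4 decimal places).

Under noisy-OR, P(detector | causes) = 1 − (1−0.067)·∏(1−qᵢ) over the active causes.
Weight on burnt toast=true, given the evidence: 0.122158 + 0.026294 = 0.148452
Normalizer over all consistent configurations: 0.933×0.715×0.673 + 0.52248×0.715×0.327 + 0.50382×0.285×0.673 + 0.282139×0.285×0.327 = 0.694042
Posterior = 0.148452 / 0.694042 ≈ 0.2139

Pr[burnt toast | ¬detector] ≈ 0.2139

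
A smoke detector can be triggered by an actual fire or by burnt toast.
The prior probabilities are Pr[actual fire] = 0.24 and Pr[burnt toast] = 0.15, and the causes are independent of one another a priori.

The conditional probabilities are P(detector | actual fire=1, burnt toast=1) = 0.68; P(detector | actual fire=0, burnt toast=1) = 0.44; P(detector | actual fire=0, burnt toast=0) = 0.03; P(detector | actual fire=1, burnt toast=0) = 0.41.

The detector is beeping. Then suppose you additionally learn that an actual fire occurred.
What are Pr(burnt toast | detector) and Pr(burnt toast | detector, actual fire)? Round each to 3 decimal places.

Pr(burnt toast | detector) ≈ 0.420; Pr(burnt toast | detector, actual fire) ≈ 0.226

Weight on burnt toast=true, given the evidence: 0.050160 + 0.024480 = 0.074640
Normalizer over all consistent configurations: 0.03·0.76·0.85 + 0.44·0.76·0.15 + 0.41·0.24·0.85 + 0.68·0.24·0.15 = 0.177660
P(burnt toast | detector) = 0.074640/0.177660 ≈ 0.420

With the extra evidence:
Sum P(detector|·) weighted by the priors over both values of burnt toast:
  P(detector | actual fire) = 0.41*0.85 + 0.68*0.15
        = 0.348500 + 0.102000 = 0.450500
Keeping only the burnt toast-present terms gives 0.102000, so
  P(burnt toast | detector, actual fire) = 0.102000 / 0.450500 ≈ 0.226
This is intercausal reasoning (explaining away): once actual fire accounts for the detector, burnt toast becomes less likely.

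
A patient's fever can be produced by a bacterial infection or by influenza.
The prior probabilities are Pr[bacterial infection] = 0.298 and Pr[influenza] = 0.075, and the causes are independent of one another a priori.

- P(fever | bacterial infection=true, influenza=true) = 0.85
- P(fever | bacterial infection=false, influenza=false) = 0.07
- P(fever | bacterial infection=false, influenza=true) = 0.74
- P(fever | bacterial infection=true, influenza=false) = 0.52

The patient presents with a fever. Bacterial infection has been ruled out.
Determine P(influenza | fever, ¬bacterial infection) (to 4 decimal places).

Weight on influenza=true, given the evidence: 0.74·0.075 = 0.055500
Denominator P(fever | ¬bacterial infection): 0.07·0.925 + 0.74·0.075 = 0.120250
Posterior = 0.055500 / 0.120250 ≈ 0.4615

P(influenza | fever, ¬bacterial infection) ≈ 0.4615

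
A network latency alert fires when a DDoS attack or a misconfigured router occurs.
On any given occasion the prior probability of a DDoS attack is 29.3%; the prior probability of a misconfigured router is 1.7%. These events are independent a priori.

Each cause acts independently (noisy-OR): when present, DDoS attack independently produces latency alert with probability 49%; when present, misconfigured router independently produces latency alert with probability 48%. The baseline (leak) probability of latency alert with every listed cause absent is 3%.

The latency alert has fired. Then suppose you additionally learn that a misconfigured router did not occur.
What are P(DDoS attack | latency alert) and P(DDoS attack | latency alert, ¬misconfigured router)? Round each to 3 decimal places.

Under noisy-OR, P(latency alert | causes) = 1 − (1−0.03)·∏(1−qᵢ) over the active causes.
For the numerator, keep only DDoS attack=true terms: 0.145536 + 0.003700 = 0.149236
The normalizing constant is 0.03×0.707×0.983 + 0.4956×0.707×0.017 + 0.5053×0.293×0.983 + 0.742756×0.293×0.017 = 0.176042
P(DDoS attack | latency alert) = 0.149236/0.176042 ≈ 0.848

Now condition on the additional information:
By total probability over both values of DDoS attack:
  P(latency alert | ¬misconfigured router) = 0.03*0.707 + 0.5053*0.293
        = 0.021210 + 0.148053 = 0.169263
Keeping only the DDoS attack-present terms gives 0.148053, so
  P(DDoS attack | latency alert, ¬misconfigured router) = 0.148053 / 0.169263 ≈ 0.875
With misconfigured router excluded, DDoS attack must carry more of the explanatory weight for the latency alert.

P(DDoS attack | latency alert) ≈ 0.848; P(DDoS attack | latency alert, ¬misconfigured router) ≈ 0.875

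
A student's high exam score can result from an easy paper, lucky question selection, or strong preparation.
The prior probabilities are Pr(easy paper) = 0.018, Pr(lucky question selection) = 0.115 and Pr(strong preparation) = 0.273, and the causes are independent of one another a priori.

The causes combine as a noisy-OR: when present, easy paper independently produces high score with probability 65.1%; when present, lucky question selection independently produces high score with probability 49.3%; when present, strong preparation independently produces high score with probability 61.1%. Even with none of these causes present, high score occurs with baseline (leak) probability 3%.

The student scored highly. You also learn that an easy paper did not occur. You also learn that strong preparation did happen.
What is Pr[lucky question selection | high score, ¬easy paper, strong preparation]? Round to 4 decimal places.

Under noisy-OR, P(high score | causes) = 1 − (1−0.03)·∏(1−qᵢ) over the active causes.
P(high score | ¬easy paper, strong preparation) = 0.62267·0.885 + 0.808694·0.115 = 0.551063 + 0.093000 = 0.644063
The lucky question selection-present share is 0.808694·0.115 = 0.093000.
P(lucky question selection | high score, ¬easy paper, strong preparation) = 0.093000 / 0.644063 ≈ 0.1444

Pr[lucky question selection | high score, ¬easy paper, strong preparation] ≈ 0.1444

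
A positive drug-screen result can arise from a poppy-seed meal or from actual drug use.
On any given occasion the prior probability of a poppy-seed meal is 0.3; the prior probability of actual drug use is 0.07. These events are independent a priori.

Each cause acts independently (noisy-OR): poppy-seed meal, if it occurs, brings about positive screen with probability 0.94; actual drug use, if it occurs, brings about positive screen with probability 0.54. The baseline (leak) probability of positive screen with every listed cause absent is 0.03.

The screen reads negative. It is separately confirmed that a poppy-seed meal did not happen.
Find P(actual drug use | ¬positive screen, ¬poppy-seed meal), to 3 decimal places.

Under noisy-OR, P(positive screen | causes) = 1 − (1−0.03)·∏(1−qᵢ) over the active causes.
Numerator (weight on configurations with actual drug use): 0.4462·0.07 = 0.031234
Normalizer over all consistent configurations: 0.97·0.93 + 0.4462·0.07 = 0.933334
P(actual drug use | ¬positive screen, ¬poppy-seed meal) = 0.031234/0.933334 ≈ 0.033

P(actual drug use | ¬positive screen, ¬poppy-seed meal) ≈ 0.033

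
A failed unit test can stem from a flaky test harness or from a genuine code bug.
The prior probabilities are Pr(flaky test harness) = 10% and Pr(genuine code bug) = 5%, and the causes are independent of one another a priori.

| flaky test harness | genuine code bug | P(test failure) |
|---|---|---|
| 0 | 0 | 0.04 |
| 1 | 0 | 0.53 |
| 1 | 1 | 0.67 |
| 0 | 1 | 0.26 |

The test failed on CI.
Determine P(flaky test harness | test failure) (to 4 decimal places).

P(flaky test harness | test failure) ≈ 0.5392

P(test failure) = 0.04*0.9*0.95 + 0.26*0.9*0.05 + 0.53*0.1*0.95 + 0.67*0.1*0.05 = 0.034200 + 0.011700 + 0.050350 + 0.003350 = 0.099600
The flaky test harness-present share is 0.050350 + 0.003350 = 0.053700.
So P(flaky test harness | test failure) = 0.053700/0.099600 ≈ 0.5392.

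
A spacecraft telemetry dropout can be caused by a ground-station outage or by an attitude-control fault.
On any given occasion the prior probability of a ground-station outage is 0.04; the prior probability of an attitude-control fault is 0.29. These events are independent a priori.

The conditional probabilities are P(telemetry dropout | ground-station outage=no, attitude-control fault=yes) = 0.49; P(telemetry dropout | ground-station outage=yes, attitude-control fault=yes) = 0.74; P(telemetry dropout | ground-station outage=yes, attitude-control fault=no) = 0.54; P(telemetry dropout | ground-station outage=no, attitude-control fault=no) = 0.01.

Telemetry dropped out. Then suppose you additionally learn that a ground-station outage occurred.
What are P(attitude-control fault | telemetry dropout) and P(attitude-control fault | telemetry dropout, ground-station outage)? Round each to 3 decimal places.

For the numerator, keep only attitude-control fault=true terms: 0.136416 + 0.008584 = 0.145000
Normalizer over all consistent configurations: 0.01·0.96·0.71 + 0.49·0.96·0.29 + 0.54·0.04·0.71 + 0.74·0.04·0.29 = 0.167152
P(attitude-control fault | telemetry dropout) = 0.145000/0.167152 ≈ 0.867

Now also conditioning on ground-station outage=true:
For the numerator, keep only attitude-control fault=true terms: 0.74×0.29 = 0.214600
The normalizing constant is 0.54×0.71 + 0.74×0.29 = 0.598000
P(attitude-control fault | telemetry dropout, ground-station outage) = 0.214600/0.598000 ≈ 0.359

P(attitude-control fault | telemetry dropout) ≈ 0.867; P(attitude-control fault | telemetry dropout, ground-station outage) ≈ 0.359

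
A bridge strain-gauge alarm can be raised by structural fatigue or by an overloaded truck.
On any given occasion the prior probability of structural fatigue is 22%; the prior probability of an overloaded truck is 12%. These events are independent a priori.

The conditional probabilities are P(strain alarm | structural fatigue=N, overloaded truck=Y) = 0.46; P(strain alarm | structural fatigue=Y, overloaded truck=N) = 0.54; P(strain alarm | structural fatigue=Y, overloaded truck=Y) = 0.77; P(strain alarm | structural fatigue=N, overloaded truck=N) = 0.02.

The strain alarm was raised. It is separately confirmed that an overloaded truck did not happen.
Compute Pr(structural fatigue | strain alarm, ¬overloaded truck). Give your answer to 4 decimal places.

Weight on structural fatigue=true, given the evidence: 0.54·0.22 = 0.118800
Normalizer over all consistent configurations: 0.02·0.78 + 0.54·0.22 = 0.134400
Posterior = 0.118800 / 0.134400 ≈ 0.8839

Pr(structural fatigue | strain alarm, ¬overloaded truck) ≈ 0.8839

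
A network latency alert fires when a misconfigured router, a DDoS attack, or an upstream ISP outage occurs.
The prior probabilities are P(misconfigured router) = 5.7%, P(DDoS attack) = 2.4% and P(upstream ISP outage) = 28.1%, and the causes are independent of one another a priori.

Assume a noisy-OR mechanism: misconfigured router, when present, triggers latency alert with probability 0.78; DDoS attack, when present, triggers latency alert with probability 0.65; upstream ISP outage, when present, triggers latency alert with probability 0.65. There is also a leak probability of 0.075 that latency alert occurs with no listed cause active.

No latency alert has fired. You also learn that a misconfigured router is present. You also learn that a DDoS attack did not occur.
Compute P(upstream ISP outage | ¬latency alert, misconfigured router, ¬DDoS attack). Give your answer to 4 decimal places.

P(upstream ISP outage | ¬latency alert, misconfigured router, ¬DDoS attack) ≈ 0.1203

Under noisy-OR, P(latency alert | causes) = 1 − (1−0.075)·∏(1−qᵢ) over the active causes.
By total probability over both values of upstream ISP outage:
  P(¬latency alert | misconfigured router, ¬DDoS attack) = 0.2035·0.719 + 0.071225·0.281
        = 0.146316 + 0.020014 = 0.166330
The terms with upstream ISP outage present sum to 0.020014, so
  P(upstream ISP outage | ¬latency alert, misconfigured router, ¬DDoS attack) = 0.020014 / 0.166330 ≈ 0.1203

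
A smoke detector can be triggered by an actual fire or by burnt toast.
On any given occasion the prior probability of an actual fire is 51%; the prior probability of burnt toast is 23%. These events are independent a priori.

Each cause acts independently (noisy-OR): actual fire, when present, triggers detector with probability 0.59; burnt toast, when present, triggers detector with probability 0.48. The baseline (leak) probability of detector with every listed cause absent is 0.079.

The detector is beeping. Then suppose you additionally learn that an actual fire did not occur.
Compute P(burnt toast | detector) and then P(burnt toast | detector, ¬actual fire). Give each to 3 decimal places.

Under noisy-OR, P(detector | causes) = 1 − (1−0.079)·∏(1−qᵢ) over the active causes.
Sum P(detector|·) weighted by the priors over the 4 (actual fire, burnt toast) configurations:
  P(detector) = 0.079*0.49*0.77 + 0.52108*0.49*0.23 + 0.62239*0.51*0.77 + 0.803643*0.51*0.23
        = 0.029807 + 0.058726 + 0.244413 + 0.094267 = 0.427213
Keeping only the burnt toast-present terms gives 0.152993, so
  P(burnt toast | detector) = 0.152993 / 0.427213 ≈ 0.358

Now also conditioning on actual fire≠true:
Numerator (weight on configurations with burnt toast): 0.52108·0.23 = 0.119848
Denominator P(detector | ¬actual fire): 0.079·0.77 + 0.52108·0.23 = 0.180678
Posterior = 0.119848 / 0.180678 ≈ 0.663
Ruling out actual fire raises the posterior on burnt toast — the flip side of explaining away.

P(burnt toast | detector) ≈ 0.358; P(burnt toast | detector, ¬actual fire) ≈ 0.663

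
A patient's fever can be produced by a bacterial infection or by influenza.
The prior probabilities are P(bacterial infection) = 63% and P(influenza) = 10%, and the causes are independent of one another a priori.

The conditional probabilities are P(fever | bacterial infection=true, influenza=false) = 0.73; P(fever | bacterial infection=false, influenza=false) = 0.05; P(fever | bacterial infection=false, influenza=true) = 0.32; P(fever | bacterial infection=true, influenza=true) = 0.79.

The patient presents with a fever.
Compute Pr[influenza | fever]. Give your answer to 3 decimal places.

Weight on influenza=true, given the evidence: 0.011840 + 0.049770 = 0.061610
Normalizer over all consistent configurations: 0.05×0.37×0.9 + 0.32×0.37×0.1 + 0.73×0.63×0.9 + 0.79×0.63×0.1 = 0.492170
P(influenza | fever) = 0.061610/0.492170 ≈ 0.125

Pr[influenza | fever] ≈ 0.125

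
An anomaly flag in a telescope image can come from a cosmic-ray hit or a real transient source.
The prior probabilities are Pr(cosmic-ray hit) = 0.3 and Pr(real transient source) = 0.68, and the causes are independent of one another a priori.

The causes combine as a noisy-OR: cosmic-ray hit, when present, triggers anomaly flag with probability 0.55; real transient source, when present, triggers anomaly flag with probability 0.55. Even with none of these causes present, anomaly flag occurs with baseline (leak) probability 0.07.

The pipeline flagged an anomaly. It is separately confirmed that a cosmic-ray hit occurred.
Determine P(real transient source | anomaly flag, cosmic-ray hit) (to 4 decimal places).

Under noisy-OR, P(anomaly flag | causes) = 1 − (1−0.07)·∏(1−qᵢ) over the active causes.
Numerator (weight on configurations with real transient source): 0.811675*0.68 = 0.551939
The normalizing constant is 0.5815*0.32 + 0.811675*0.68 = 0.738019
P(real transient source | anomaly flag, cosmic-ray hit) = 0.551939/0.738019 ≈ 0.7479

P(real transient source | anomaly flag, cosmic-ray hit) ≈ 0.7479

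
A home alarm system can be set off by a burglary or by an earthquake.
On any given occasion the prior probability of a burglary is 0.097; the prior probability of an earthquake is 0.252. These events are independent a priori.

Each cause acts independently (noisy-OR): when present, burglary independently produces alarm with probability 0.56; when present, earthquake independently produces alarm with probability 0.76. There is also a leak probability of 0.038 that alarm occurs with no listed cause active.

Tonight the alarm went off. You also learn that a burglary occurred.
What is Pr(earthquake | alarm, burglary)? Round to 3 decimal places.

Under noisy-OR, P(alarm | causes) = 1 − (1−0.038)·∏(1−qᵢ) over the active causes.
By total probability over both values of earthquake:
  P(alarm | burglary) = 0.57672×0.748 + 0.898413×0.252
        = 0.431387 + 0.226400 = 0.657787
Configurations with earthquake contribute 0.226400, so
  P(earthquake | alarm, burglary) = 0.226400 / 0.657787 ≈ 0.344

Pr(earthquake | alarm, burglary) ≈ 0.344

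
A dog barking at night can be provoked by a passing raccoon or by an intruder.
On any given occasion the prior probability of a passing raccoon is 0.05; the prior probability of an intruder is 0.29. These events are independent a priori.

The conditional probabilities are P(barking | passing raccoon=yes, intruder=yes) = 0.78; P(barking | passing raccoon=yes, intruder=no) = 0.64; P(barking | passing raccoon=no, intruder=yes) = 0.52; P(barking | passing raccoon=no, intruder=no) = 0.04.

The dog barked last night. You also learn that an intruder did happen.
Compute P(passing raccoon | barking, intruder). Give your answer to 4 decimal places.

Numerator (weight on configurations with passing raccoon): 0.78·0.05 = 0.039000
Normalizer over all consistent configurations: 0.52·0.95 + 0.78·0.05 = 0.533000
P(passing raccoon | barking, intruder) = 0.039000/0.533000 ≈ 0.0732

P(passing raccoon | barking, intruder) ≈ 0.0732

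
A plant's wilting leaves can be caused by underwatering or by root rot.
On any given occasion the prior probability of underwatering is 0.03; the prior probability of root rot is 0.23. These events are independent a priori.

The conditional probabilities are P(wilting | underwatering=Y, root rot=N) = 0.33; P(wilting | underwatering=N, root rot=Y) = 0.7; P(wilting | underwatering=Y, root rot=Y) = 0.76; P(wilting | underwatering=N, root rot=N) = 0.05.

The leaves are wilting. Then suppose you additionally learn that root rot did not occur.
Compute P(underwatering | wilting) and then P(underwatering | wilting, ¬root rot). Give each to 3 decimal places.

P(wilting) = 0.05*0.97*0.77 + 0.7*0.97*0.23 + 0.33*0.03*0.77 + 0.76*0.03*0.23 = 0.037345 + 0.156170 + 0.007623 + 0.005244 = 0.206382
The underwatering-present share is 0.007623 + 0.005244 = 0.012867.
So P(underwatering | wilting) = 0.012867/0.206382 ≈ 0.062.

Now condition on the additional information:
By total probability over both values of underwatering:
  P(wilting | ¬root rot) = 0.05×0.97 + 0.33×0.03
        = 0.048500 + 0.009900 = 0.058400
The terms with underwatering present sum to 0.009900, so
  P(underwatering | wilting, ¬root rot) = 0.009900 / 0.058400 ≈ 0.170

P(underwatering | wilting) ≈ 0.062; P(underwatering | wilting, ¬root rot) ≈ 0.170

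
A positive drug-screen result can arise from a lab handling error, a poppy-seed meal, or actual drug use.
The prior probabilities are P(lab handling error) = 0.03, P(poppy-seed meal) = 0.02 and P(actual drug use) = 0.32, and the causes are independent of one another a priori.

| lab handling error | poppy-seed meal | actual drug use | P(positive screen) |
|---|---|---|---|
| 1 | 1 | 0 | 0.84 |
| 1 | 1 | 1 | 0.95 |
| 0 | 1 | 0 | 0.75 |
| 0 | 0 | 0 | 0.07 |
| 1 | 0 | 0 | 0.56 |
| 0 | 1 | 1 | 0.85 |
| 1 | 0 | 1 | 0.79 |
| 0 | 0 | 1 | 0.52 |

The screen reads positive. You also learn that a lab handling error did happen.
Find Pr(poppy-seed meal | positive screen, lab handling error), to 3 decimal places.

Pr(poppy-seed meal | positive screen, lab handling error) ≈ 0.027

Numerator (weight on configurations with poppy-seed meal): 0.011424 + 0.006080 = 0.017504
The normalizing constant is 0.56×0.98×0.68 + 0.79×0.98×0.32 + 0.84×0.02×0.68 + 0.95×0.02×0.32 = 0.638432
P(poppy-seed meal | positive screen, lab handling error) = 0.017504/0.638432 ≈ 0.027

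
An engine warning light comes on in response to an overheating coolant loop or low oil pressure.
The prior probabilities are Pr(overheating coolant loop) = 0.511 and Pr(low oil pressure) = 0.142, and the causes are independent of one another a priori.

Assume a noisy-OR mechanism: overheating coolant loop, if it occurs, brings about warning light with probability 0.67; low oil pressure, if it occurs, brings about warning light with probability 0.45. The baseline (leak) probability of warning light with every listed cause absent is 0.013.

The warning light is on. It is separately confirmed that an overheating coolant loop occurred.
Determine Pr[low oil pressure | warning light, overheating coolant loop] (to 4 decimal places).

Under noisy-OR, P(warning light | causes) = 1 − (1−0.013)·∏(1−qᵢ) over the active causes.
Weight on low oil pressure=true, given the evidence: 0.82086×0.142 = 0.116562
The normalizing constant is 0.67429×0.858 + 0.82086×0.142 = 0.695103
Posterior = 0.116562 / 0.695103 ≈ 0.1677

Pr[low oil pressure | warning light, overheating coolant loop] ≈ 0.1677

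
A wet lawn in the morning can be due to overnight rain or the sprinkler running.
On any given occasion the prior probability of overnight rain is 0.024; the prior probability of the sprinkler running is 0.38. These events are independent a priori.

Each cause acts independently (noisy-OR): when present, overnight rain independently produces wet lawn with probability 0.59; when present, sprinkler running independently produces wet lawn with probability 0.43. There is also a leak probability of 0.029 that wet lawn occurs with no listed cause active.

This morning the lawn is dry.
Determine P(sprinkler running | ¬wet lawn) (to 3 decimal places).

Under noisy-OR, P(wet lawn | causes) = 1 − (1−0.029)·∏(1−qᵢ) over the active causes.
Numerator (weight on configurations with sprinkler running): 0.205271 + 0.002070 = 0.207341
Normalizer over all consistent configurations: 0.971*0.976*0.62 + 0.55347*0.976*0.38 + 0.39811*0.024*0.62 + 0.226923*0.024*0.38 = 0.800837
P(sprinkler running | ¬wet lawn) = 0.207341/0.800837 ≈ 0.259

P(sprinkler running | ¬wet lawn) ≈ 0.259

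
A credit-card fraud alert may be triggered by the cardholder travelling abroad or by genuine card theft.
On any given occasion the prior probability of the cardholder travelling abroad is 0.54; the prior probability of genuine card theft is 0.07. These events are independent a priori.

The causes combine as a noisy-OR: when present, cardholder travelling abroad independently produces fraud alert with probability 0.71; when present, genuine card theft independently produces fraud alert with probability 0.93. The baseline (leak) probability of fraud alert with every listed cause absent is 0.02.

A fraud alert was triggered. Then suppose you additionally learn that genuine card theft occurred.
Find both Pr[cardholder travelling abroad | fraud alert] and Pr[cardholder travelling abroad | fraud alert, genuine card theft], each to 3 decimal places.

Under noisy-OR, P(fraud alert | causes) = 1 − (1−0.02)·∏(1−qᵢ) over the active causes.
Enumerate the 4 (cardholder travelling abroad, genuine card theft) configurations and weight by the priors:
  P(fraud alert) = 0.02·0.46·0.93 + 0.9314·0.46·0.07 + 0.7158·0.54·0.93 + 0.980106·0.54·0.07
        = 0.008556 + 0.029991 + 0.359475 + 0.037048 = 0.435070
The terms with cardholder travelling abroad present sum to 0.396523, so
  P(cardholder travelling abroad | fraud alert) = 0.396523 / 0.435070 ≈ 0.911

Now also conditioning on genuine card theft=true:
Sum P(fraud alert|·) weighted by the priors over both values of cardholder travelling abroad:
  P(fraud alert | genuine card theft) = 0.9314·0.46 + 0.980106·0.54
        = 0.428444 + 0.529257 = 0.957701
The terms with cardholder travelling abroad present sum to 0.529257, so
  P(cardholder travelling abroad | fraud alert, genuine card theft) = 0.529257 / 0.957701 ≈ 0.553

Pr[cardholder travelling abroad | fraud alert] ≈ 0.911; Pr[cardholder travelling abroad | fraud alert, genuine card theft] ≈ 0.553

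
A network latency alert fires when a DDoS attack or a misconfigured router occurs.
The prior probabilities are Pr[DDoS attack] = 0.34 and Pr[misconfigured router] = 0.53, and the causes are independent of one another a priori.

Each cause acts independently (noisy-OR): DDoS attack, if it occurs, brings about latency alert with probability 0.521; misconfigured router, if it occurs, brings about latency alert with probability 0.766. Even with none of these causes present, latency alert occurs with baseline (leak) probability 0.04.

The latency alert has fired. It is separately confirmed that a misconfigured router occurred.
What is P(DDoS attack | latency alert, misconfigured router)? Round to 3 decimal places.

P(DDoS attack | latency alert, misconfigured router) ≈ 0.372

Under noisy-OR, P(latency alert | causes) = 1 − (1−0.04)·∏(1−qᵢ) over the active causes.
Sum P(latency alert|·) weighted by the priors over both values of DDoS attack:
  P(latency alert | misconfigured router) = 0.77536·0.66 + 0.892397·0.34
        = 0.511738 + 0.303415 = 0.815153
Configurations with DDoS attack contribute 0.303415, so
  P(DDoS attack | latency alert, misconfigured router) = 0.303415 / 0.815153 ≈ 0.372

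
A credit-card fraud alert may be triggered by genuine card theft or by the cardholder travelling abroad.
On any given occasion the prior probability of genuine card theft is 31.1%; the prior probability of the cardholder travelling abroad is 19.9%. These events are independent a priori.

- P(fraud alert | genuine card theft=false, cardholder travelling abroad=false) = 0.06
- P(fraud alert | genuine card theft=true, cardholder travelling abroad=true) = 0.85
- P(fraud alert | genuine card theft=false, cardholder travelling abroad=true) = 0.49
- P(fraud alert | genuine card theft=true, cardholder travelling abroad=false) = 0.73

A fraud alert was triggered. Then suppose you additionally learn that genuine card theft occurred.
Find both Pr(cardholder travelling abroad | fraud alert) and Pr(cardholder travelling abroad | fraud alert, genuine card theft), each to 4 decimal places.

Sum P(fraud alert|·) weighted by the priors over the 4 (genuine card theft, cardholder travelling abroad) configurations:
  P(fraud alert) = 0.06×0.689×0.801 + 0.49×0.689×0.199 + 0.73×0.311×0.801 + 0.85×0.311×0.199
        = 0.033113 + 0.067184 + 0.181851 + 0.052606 = 0.334754
Keeping only the cardholder travelling abroad-present terms gives 0.119790, so
  P(cardholder travelling abroad | fraud alert) = 0.119790 / 0.334754 ≈ 0.3578

Now also conditioning on genuine card theft=true:
Enumerate both values of cardholder travelling abroad and weight by the priors:
  P(fraud alert | genuine card theft) = 0.73*0.801 + 0.85*0.199
        = 0.584730 + 0.169150 = 0.753880
The terms with cardholder travelling abroad present sum to 0.169150, so
  P(cardholder travelling abroad | fraud alert, genuine card theft) = 0.169150 / 0.753880 ≈ 0.2244

Pr(cardholder travelling abroad | fraud alert) ≈ 0.3578; Pr(cardholder travelling abroad | fraud alert, genuine card theft) ≈ 0.2244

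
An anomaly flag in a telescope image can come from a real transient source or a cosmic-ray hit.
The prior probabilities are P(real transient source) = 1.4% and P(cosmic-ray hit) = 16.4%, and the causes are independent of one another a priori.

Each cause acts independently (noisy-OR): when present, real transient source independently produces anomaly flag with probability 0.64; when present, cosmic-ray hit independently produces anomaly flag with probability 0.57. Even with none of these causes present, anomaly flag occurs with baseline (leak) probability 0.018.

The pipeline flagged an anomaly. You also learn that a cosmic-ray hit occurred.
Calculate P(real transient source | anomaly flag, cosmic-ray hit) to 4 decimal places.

P(real transient source | anomaly flag, cosmic-ray hit) ≈ 0.0204

Under noisy-OR, P(anomaly flag | causes) = 1 − (1−0.018)·∏(1−qᵢ) over the active causes.
Sum P(anomaly flag|·) weighted by the priors over both values of real transient source:
  P(anomaly flag | cosmic-ray hit) = 0.57774·0.986 + 0.847986·0.014
        = 0.569652 + 0.011872 = 0.581524
Keeping only the real transient source-present terms gives 0.011872, so
  P(real transient source | anomaly flag, cosmic-ray hit) = 0.011872 / 0.581524 ≈ 0.0204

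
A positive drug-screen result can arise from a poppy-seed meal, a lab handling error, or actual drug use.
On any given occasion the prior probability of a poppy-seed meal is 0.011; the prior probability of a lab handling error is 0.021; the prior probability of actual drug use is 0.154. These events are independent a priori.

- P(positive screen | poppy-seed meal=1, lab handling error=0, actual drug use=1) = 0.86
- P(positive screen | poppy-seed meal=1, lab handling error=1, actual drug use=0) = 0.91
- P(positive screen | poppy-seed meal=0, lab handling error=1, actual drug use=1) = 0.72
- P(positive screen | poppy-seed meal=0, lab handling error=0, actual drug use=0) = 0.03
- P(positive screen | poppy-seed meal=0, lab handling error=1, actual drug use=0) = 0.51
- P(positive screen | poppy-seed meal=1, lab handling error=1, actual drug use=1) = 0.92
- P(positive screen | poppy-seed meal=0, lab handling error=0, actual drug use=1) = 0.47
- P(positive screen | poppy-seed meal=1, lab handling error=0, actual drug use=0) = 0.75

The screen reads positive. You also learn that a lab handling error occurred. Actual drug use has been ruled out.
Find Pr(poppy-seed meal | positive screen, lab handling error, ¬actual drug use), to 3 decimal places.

Pr(poppy-seed meal | positive screen, lab handling error, ¬actual drug use) ≈ 0.019

Weight on poppy-seed meal=true, given the evidence: 0.91*0.011 = 0.010010
Normalizer over all consistent configurations: 0.51*0.989 + 0.91*0.011 = 0.514400
Posterior = 0.010010 / 0.514400 ≈ 0.019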